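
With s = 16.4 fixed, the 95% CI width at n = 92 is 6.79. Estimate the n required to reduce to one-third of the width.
n ≈ 828

CI width ∝ 1/√n
To reduce width by factor 3, need √n to grow by 3 → need 3² = 9 times as many samples.

Current: n = 92, width = 6.79
New: n = 828, width ≈ 2.24

Width reduced by factor of 6.79/2.24 = 3.03.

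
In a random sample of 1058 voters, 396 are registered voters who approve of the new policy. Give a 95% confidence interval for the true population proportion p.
(0.345, 0.403)

Proportion CI:
p̂ = 396/1058 = 0.37429
SE = √(p̂(1-p̂)/n) = √(0.37429 · 0.62571 / 1058) = 0.01488

z* = 1.960
Margin = z* · SE = 1.960 · 0.01488 = 0.0292

CI: 0.37429 ± 0.0292 = (0.345, 0.403)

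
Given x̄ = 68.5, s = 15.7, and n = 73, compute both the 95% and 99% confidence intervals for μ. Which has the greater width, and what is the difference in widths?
99% CI is wider by 2.40

df = 72
95% CI: t* = 1.993, (64.84, 72.16), width = 2 · t* · s/√n = 7.32
99% CI: t* = 2.646, (63.64, 73.36), width = 2 · t* · s/√n = 9.72

The 99% CI is wider by 9.72 - 7.32 = 2.40.
Higher confidence requires a wider interval.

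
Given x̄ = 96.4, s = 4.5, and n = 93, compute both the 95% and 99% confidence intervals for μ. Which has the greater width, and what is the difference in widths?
99% CI is wider by 0.60

df = 92
95% CI: t* = 1.986, (95.47, 97.33), width = 2 · t* · s/√n = 1.85
99% CI: t* = 2.630, (95.17, 97.63), width = 2 · t* · s/√n = 2.45

The 99% CI is wider by 2.45 - 1.85 = 0.60.
Higher confidence requires a wider interval.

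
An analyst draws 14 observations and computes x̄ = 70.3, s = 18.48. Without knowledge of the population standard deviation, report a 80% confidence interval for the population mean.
(63.63, 76.97)

t-interval (σ unknown):
df = n - 1 = 13
t* = 1.350 for 80% confidence

Margin of error = t* · s/√n = 1.350 · 18.48/√14 = 6.67

CI: (63.63, 76.97)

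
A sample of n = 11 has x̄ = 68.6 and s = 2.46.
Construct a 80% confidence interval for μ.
(67.58, 69.62)

t-interval (σ unknown):
df = n - 1 = 10
t* = 1.372 for 80% confidence

Margin of error = t* · s/√n = 1.372 · 2.46/√11 = 1.02

CI: (67.58, 69.62)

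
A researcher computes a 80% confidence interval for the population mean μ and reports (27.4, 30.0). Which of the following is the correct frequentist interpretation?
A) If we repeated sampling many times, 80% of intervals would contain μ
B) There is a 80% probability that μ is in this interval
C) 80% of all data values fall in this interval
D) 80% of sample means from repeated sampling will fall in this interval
A

A) Correct — this is the frequentist long-run coverage interpretation.
B) Wrong — μ is fixed; the randomness lives in the interval, not in μ.
C) Wrong — a CI is about the parameter μ, not individual data values.
D) Wrong — coverage applies to intervals containing μ, not to future x̄ values.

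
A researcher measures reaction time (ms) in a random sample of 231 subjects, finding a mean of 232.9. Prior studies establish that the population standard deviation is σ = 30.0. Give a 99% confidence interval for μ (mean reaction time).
(227.82, 237.98)

z-interval (σ known):
z* = 2.576 for 99% confidence

Margin of error = z* · σ/√n = 2.576 · 30.0/√231 = 5.08

CI: (232.9 - 5.08, 232.9 + 5.08) = (227.82, 237.98)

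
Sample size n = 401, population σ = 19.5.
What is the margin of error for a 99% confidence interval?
Margin of error = 2.51

Margin of error = z* · σ/√n
= 2.576 · 19.5/√401
= 2.576 · 19.5/20.0250
= 2.51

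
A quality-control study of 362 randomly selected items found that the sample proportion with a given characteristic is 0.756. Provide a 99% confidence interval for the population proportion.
(0.698, 0.814)

Proportion CI:
SE = √(p̂(1-p̂)/n) = √(0.756 · 0.244 / 362) = 0.02257

z* = 2.576
Margin = z* · SE = 2.576 · 0.02257 = 0.0581

CI: 0.756 ± 0.0581 = (0.698, 0.814)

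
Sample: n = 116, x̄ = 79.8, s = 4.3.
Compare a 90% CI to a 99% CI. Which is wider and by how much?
99% CI is wider by 0.77

df = 115
90% CI: t* = 1.658, (79.14, 80.46), width = 2 · t* · s/√n = 1.32
99% CI: t* = 2.619, (78.75, 80.85), width = 2 · t* · s/√n = 2.09

The 99% CI is wider by 2.09 - 1.32 = 0.77.
Higher confidence requires a wider interval.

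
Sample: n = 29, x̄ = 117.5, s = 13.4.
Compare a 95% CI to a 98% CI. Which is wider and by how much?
98% CI is wider by 2.09

df = 28
95% CI: t* = 2.048, (112.40, 122.60), width = 2 · t* · s/√n = 10.19
98% CI: t* = 2.467, (111.36, 123.64), width = 2 · t* · s/√n = 12.28

The 98% CI is wider by 12.28 - 10.19 = 2.09.
Higher confidence requires a wider interval.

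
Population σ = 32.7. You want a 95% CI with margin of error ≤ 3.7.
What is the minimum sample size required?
n ≥ 301

For margin E ≤ 3.7:
n ≥ (z* · σ / E)²
n ≥ (1.960 · 32.7 / 3.7)²
n ≥ 300.06

Minimum n = 301 (rounding up)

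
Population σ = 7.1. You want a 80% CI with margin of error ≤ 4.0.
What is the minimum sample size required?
n ≥ 6

For margin E ≤ 4.0:
n ≥ (z* · σ / E)²
n ≥ (1.282 · 7.1 / 4.0)²
n ≥ 5.18

Minimum n = 6 (rounding up)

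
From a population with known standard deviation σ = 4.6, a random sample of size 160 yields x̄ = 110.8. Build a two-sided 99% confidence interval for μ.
(109.86, 111.74)

z-interval (σ known):
z* = 2.576 for 99% confidence

Margin of error = z* · σ/√n = 2.576 · 4.6/√160 = 0.94

CI: (110.8 - 0.94, 110.8 + 0.94) = (109.86, 111.74)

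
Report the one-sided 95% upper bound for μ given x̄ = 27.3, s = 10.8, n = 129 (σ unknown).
μ ≤ 28.88

Upper bound (one-sided):
t* = 1.657 (one-sided for 95%)
Upper bound = x̄ + t* · s/√n = 27.3 + 1.657 · 10.8/√129 = 28.88

We are 95% confident that μ ≤ 28.88.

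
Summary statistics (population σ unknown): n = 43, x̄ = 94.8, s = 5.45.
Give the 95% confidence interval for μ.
(93.12, 96.48)

t-interval (σ unknown):
df = n - 1 = 42
t* = 2.018 for 95% confidence

Margin of error = t* · s/√n = 2.018 · 5.45/√43 = 1.68

CI: (93.12, 96.48)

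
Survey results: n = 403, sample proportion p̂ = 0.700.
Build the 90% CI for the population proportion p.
(0.662, 0.738)

Proportion CI:
SE = √(p̂(1-p̂)/n) = √(0.700 · 0.300 / 403) = 0.02283

z* = 1.645
Margin = z* · SE = 1.645 · 0.02283 = 0.0376

CI: 0.700 ± 0.0376 = (0.662, 0.738)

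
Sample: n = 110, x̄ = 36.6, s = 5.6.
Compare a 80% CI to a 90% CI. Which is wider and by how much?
90% CI is wider by 0.39

df = 109
80% CI: t* = 1.289, (35.91, 37.29), width = 2 · t* · s/√n = 1.38
90% CI: t* = 1.659, (35.71, 37.49), width = 2 · t* · s/√n = 1.77

The 90% CI is wider by 1.77 - 1.38 = 0.39.
Higher confidence requires a wider interval.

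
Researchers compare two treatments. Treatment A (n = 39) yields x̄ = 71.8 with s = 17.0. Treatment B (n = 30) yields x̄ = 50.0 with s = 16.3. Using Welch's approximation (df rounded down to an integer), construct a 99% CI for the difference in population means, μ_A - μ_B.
(11.09, 32.51)

Difference: x̄₁ - x̄₂ = 21.80
SE = √(s₁²/n₁ + s₂²/n₂) = √(17.0²/39 + 16.3²/30) = 4.0332
df = 63.76 → 63 (Welch–Satterthwaite, rounded down)
t* = 2.656

CI: 21.80 ± 2.656 · 4.0332 = 21.80 ± 10.71 = (11.09, 32.51)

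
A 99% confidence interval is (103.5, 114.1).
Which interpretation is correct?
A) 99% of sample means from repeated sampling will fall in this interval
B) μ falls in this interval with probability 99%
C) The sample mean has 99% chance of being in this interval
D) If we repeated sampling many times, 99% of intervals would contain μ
D

A) Wrong — coverage applies to intervals containing μ, not to future x̄ values.
B) Wrong — μ is fixed; the randomness lives in the interval, not in μ.
C) Wrong — x̄ is observed and sits in the interval by construction.
D) Correct — this is the frequentist long-run coverage interpretation.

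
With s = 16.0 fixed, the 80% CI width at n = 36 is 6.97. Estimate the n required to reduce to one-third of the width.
n ≈ 324

CI width ∝ 1/√n
To reduce width by factor 3, need √n to grow by 3 → need 3² = 9 times as many samples.

Current: n = 36, width = 6.97
New: n = 324, width ≈ 2.28

Width reduced by factor of 6.97/2.28 = 3.06.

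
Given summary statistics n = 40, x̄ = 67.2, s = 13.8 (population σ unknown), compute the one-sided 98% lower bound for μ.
μ ≥ 62.56

Lower bound (one-sided):
t* = 2.125 (one-sided for 98%)
Lower bound = x̄ - t* · s/√n = 67.2 - 2.125 · 13.8/√40 = 62.56

We are 98% confident that μ ≥ 62.56.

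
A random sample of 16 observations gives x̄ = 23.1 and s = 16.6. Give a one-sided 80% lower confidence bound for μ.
μ ≥ 19.51

Lower bound (one-sided):
t* = 0.866 (one-sided for 80%)
Lower bound = x̄ - t* · s/√n = 23.1 - 0.866 · 16.6/√16 = 19.51

We are 80% confident that μ ≥ 19.51.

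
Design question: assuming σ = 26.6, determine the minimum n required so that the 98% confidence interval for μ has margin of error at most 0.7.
n ≥ 7813

For margin E ≤ 0.7:
n ≥ (z* · σ / E)²
n ≥ (2.326 · 26.6 / 0.7)²
n ≥ 7812.44

Minimum n = 7813 (rounding up)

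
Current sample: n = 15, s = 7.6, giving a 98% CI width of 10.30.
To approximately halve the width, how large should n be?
n ≈ 60

CI width ∝ 1/√n
To reduce width by factor 2, need √n to grow by 2 → need 2² = 4 times as many samples.

Current: n = 15, width = 10.30
New: n = 60, width ≈ 4.69

Width reduced by factor of 10.30/4.69 = 2.20.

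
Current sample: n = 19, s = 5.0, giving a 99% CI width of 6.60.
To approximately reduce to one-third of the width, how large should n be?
n ≈ 171

CI width ∝ 1/√n
To reduce width by factor 3, need √n to grow by 3 → need 3² = 9 times as many samples.

Current: n = 19, width = 6.60
New: n = 171, width ≈ 1.99

Width reduced by factor of 6.60/1.99 = 3.32.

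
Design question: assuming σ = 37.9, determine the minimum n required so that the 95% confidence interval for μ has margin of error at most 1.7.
n ≥ 1910

For margin E ≤ 1.7:
n ≥ (z* · σ / E)²
n ≥ (1.960 · 37.9 / 1.7)²
n ≥ 1909.38

Minimum n = 1910 (rounding up)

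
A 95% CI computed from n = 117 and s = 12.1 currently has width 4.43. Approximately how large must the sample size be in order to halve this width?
n ≈ 468

CI width ∝ 1/√n
To reduce width by factor 2, need √n to grow by 2 → need 2² = 4 times as many samples.

Current: n = 117, width = 4.43
New: n = 468, width ≈ 2.20

Width reduced by factor of 4.43/2.20 = 2.01.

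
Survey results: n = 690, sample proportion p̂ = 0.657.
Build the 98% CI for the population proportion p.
(0.615, 0.699)

Proportion CI:
SE = √(p̂(1-p̂)/n) = √(0.657 · 0.343 / 690) = 0.01807

z* = 2.326
Margin = z* · SE = 2.326 · 0.01807 = 0.0420

CI: 0.657 ± 0.0420 = (0.615, 0.699)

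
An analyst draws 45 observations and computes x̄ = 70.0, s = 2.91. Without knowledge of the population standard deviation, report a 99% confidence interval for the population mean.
(68.83, 71.17)

t-interval (σ unknown):
df = n - 1 = 44
t* = 2.692 for 99% confidence

Margin of error = t* · s/√n = 2.692 · 2.91/√45 = 1.17

CI: (68.83, 71.17)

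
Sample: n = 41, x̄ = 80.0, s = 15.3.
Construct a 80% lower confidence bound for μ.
μ ≥ 77.97

Lower bound (one-sided):
t* = 0.851 (one-sided for 80%)
Lower bound = x̄ - t* · s/√n = 80.0 - 0.851 · 15.3/√41 = 77.97

We are 80% confident that μ ≥ 77.97.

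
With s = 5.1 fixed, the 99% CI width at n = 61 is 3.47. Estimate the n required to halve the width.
n ≈ 244

CI width ∝ 1/√n
To reduce width by factor 2, need √n to grow by 2 → need 2² = 4 times as many samples.

Current: n = 61, width = 3.47
New: n = 244, width ≈ 1.70

Width reduced by factor of 3.47/1.70 = 2.04.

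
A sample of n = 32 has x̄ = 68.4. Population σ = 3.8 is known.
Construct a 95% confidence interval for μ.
(67.08, 69.72)

z-interval (σ known):
z* = 1.960 for 95% confidence

Margin of error = z* · σ/√n = 1.960 · 3.8/√32 = 1.32

CI: (68.4 - 1.32, 68.4 + 1.32) = (67.08, 69.72)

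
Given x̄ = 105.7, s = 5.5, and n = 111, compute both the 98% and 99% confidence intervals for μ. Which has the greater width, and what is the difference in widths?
99% CI is wider by 0.27

df = 110
98% CI: t* = 2.361, (104.47, 106.93), width = 2 · t* · s/√n = 2.47
99% CI: t* = 2.621, (104.33, 107.07), width = 2 · t* · s/√n = 2.74

The 99% CI is wider by 2.74 - 2.47 = 0.27.
Higher confidence requires a wider interval.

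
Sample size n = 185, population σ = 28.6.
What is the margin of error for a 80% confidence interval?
Margin of error = 2.70

Margin of error = z* · σ/√n
= 1.282 · 28.6/√185
= 1.282 · 28.6/13.6015
= 2.70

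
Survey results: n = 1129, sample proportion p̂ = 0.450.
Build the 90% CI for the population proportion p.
(0.426, 0.474)

Proportion CI:
SE = √(p̂(1-p̂)/n) = √(0.450 · 0.550 / 1129) = 0.01481

z* = 1.645
Margin = z* · SE = 1.645 · 0.01481 = 0.0244

CI: 0.450 ± 0.0244 = (0.426, 0.474)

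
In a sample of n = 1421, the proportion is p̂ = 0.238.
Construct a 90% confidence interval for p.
(0.219, 0.257)

Proportion CI:
SE = √(p̂(1-p̂)/n) = √(0.238 · 0.762 / 1421) = 0.01130

z* = 1.645
Margin = z* · SE = 1.645 · 0.01130 = 0.0186

CI: 0.238 ± 0.0186 = (0.219, 0.257)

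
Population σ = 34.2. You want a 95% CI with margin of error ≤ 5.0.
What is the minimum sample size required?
n ≥ 180

For margin E ≤ 5.0:
n ≥ (z* · σ / E)²
n ≥ (1.960 · 34.2 / 5.0)²
n ≥ 179.73

Minimum n = 180 (rounding up)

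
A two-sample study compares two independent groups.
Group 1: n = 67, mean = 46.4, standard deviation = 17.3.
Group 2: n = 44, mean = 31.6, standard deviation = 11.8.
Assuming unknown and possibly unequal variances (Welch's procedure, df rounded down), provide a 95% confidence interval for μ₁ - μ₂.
(9.32, 20.28)

Difference: x̄₁ - x̄₂ = 14.80
SE = √(s₁²/n₁ + s₂²/n₂) = √(17.3²/67 + 11.8²/44) = 2.7625
df = 108.81 → 108 (Welch–Satterthwaite, rounded down)
t* = 1.982

CI: 14.80 ± 1.982 · 2.7625 = 14.80 ± 5.48 = (9.32, 20.28)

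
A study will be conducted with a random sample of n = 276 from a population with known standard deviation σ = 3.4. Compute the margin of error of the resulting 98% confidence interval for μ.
Margin of error = 0.48

Margin of error = z* · σ/√n
= 2.326 · 3.4/√276
= 2.326 · 3.4/16.6132
= 0.48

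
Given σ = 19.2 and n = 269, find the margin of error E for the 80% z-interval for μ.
Margin of error = 1.50

Margin of error = z* · σ/√n
= 1.282 · 19.2/√269
= 1.282 · 19.2/16.4012
= 1.50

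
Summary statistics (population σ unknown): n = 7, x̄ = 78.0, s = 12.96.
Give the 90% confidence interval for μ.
(68.48, 87.52)

t-interval (σ unknown):
df = n - 1 = 6
t* = 1.943 for 90% confidence

Margin of error = t* · s/√n = 1.943 · 12.96/√7 = 9.52

CI: (68.48, 87.52)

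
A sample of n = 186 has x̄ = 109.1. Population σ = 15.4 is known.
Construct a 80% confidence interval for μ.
(107.65, 110.55)

z-interval (σ known):
z* = 1.282 for 80% confidence

Margin of error = z* · σ/√n = 1.282 · 15.4/√186 = 1.45

CI: (109.1 - 1.45, 109.1 + 1.45) = (107.65, 110.55)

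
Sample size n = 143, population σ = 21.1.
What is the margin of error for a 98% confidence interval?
Margin of error = 4.10

Margin of error = z* · σ/√n
= 2.326 · 21.1/√143
= 2.326 · 21.1/11.9583
= 4.10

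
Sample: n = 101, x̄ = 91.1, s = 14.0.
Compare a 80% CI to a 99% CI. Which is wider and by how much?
99% CI is wider by 3.73

df = 100
80% CI: t* = 1.290, (89.30, 92.90), width = 2 · t* · s/√n = 3.59
99% CI: t* = 2.626, (87.44, 94.76), width = 2 · t* · s/√n = 7.32

The 99% CI is wider by 7.32 - 3.59 = 3.73.
Higher confidence requires a wider interval.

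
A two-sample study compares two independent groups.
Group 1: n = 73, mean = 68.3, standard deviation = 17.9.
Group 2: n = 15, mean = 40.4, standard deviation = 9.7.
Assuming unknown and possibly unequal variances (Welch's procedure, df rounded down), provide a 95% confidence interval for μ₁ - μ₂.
(21.28, 34.52)

Difference: x̄₁ - x̄₂ = 27.90
SE = √(s₁²/n₁ + s₂²/n₂) = √(17.9²/73 + 9.7²/15) = 3.2652
df = 36.93 → 36 (Welch–Satterthwaite, rounded down)
t* = 2.028

CI: 27.90 ± 2.028 · 3.2652 = 27.90 ± 6.62 = (21.28, 34.52)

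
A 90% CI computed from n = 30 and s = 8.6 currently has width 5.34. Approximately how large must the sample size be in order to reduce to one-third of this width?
n ≈ 270

CI width ∝ 1/√n
To reduce width by factor 3, need √n to grow by 3 → need 3² = 9 times as many samples.

Current: n = 30, width = 5.34
New: n = 270, width ≈ 1.73

Width reduced by factor of 5.34/1.73 = 3.09.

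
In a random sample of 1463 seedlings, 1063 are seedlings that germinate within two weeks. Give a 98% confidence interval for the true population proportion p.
(0.699, 0.754)

Proportion CI:
p̂ = 1063/1463 = 0.72659
SE = √(p̂(1-p̂)/n) = √(0.72659 · 0.27341 / 1463) = 0.01165

z* = 2.326
Margin = z* · SE = 2.326 · 0.01165 = 0.0271

CI: 0.72659 ± 0.0271 = (0.699, 0.754)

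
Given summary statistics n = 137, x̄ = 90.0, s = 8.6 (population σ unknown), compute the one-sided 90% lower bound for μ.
μ ≥ 89.05

Lower bound (one-sided):
t* = 1.288 (one-sided for 90%)
Lower bound = x̄ - t* · s/√n = 90.0 - 1.288 · 8.6/√137 = 89.05

We are 90% confident that μ ≥ 89.05.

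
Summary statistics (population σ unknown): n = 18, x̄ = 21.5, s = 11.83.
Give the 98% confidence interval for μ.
(14.34, 28.66)

t-interval (σ unknown):
df = n - 1 = 17
t* = 2.567 for 98% confidence

Margin of error = t* · s/√n = 2.567 · 11.83/√18 = 7.16

CI: (14.34, 28.66)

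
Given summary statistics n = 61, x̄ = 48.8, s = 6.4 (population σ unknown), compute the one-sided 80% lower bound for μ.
μ ≥ 48.11

Lower bound (one-sided):
t* = 0.848 (one-sided for 80%)
Lower bound = x̄ - t* · s/√n = 48.8 - 0.848 · 6.4/√61 = 48.11

We are 80% confident that μ ≥ 48.11.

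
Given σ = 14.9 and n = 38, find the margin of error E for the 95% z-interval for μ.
Margin of error = 4.74

Margin of error = z* · σ/√n
= 1.960 · 14.9/√38
= 1.960 · 14.9/6.1644
= 4.74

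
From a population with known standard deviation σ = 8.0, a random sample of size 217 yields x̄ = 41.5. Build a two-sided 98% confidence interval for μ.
(40.24, 42.76)

z-interval (σ known):
z* = 2.326 for 98% confidence

Margin of error = z* · σ/√n = 2.326 · 8.0/√217 = 1.26

CI: (41.5 - 1.26, 41.5 + 1.26) = (40.24, 42.76)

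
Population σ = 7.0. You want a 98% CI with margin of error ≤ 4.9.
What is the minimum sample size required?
n ≥ 12

For margin E ≤ 4.9:
n ≥ (z* · σ / E)²
n ≥ (2.326 · 7.0 / 4.9)²
n ≥ 11.04

Minimum n = 12 (rounding up)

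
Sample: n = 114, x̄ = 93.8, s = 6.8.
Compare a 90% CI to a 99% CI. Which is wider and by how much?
99% CI is wider by 1.23

df = 113
90% CI: t* = 1.658, (92.74, 94.86), width = 2 · t* · s/√n = 2.11
99% CI: t* = 2.620, (92.13, 95.47), width = 2 · t* · s/√n = 3.34

The 99% CI is wider by 3.34 - 2.11 = 1.23.
Higher confidence requires a wider interval.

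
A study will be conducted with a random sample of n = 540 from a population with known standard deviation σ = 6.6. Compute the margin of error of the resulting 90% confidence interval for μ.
Margin of error = 0.47

Margin of error = z* · σ/√n
= 1.645 · 6.6/√540
= 1.645 · 6.6/23.2379
= 0.47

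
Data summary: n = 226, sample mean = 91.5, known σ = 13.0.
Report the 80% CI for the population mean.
(90.39, 92.61)

z-interval (σ known):
z* = 1.282 for 80% confidence

Margin of error = z* · σ/√n = 1.282 · 13.0/√226 = 1.11

CI: (91.5 - 1.11, 91.5 + 1.11) = (90.39, 92.61)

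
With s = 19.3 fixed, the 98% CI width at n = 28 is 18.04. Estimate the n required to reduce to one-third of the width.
n ≈ 252

CI width ∝ 1/√n
To reduce width by factor 3, need √n to grow by 3 → need 3² = 9 times as many samples.

Current: n = 28, width = 18.04
New: n = 252, width ≈ 5.69

Width reduced by factor of 18.04/5.69 = 3.17.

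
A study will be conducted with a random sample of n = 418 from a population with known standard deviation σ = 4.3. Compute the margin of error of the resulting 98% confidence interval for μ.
Margin of error = 0.49

Margin of error = z* · σ/√n
= 2.326 · 4.3/√418
= 2.326 · 4.3/20.4450
= 0.49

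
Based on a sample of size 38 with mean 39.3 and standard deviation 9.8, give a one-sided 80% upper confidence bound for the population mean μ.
μ ≤ 40.65

Upper bound (one-sided):
t* = 0.851 (one-sided for 80%)
Upper bound = x̄ + t* · s/√n = 39.3 + 0.851 · 9.8/√38 = 40.65

We are 80% confident that μ ≤ 40.65.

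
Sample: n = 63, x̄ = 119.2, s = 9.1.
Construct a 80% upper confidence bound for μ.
μ ≤ 120.17

Upper bound (one-sided):
t* = 0.847 (one-sided for 80%)
Upper bound = x̄ + t* · s/√n = 119.2 + 0.847 · 9.1/√63 = 120.17

We are 80% confident that μ ≤ 120.17.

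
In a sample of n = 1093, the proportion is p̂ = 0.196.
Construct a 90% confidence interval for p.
(0.176, 0.216)

Proportion CI:
SE = √(p̂(1-p̂)/n) = √(0.196 · 0.804 / 1093) = 0.01201

z* = 1.645
Margin = z* · SE = 1.645 · 0.01201 = 0.0198

CI: 0.196 ± 0.0198 = (0.176, 0.216)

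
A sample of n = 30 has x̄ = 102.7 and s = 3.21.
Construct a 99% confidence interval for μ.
(101.08, 104.32)

t-interval (σ unknown):
df = n - 1 = 29
t* = 2.756 for 99% confidence

Margin of error = t* · s/√n = 2.756 · 3.21/√30 = 1.62

CI: (101.08, 104.32)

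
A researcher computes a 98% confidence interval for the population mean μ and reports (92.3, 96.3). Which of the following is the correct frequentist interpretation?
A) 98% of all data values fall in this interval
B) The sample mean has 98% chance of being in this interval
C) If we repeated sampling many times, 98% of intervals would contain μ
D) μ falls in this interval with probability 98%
C

A) Wrong — a CI is about the parameter μ, not individual data values.
B) Wrong — x̄ is observed and sits in the interval by construction.
C) Correct — this is the frequentist long-run coverage interpretation.
D) Wrong — μ is fixed; the randomness lives in the interval, not in μ.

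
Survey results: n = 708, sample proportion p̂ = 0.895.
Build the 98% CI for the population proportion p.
(0.868, 0.922)

Proportion CI:
SE = √(p̂(1-p̂)/n) = √(0.895 · 0.105 / 708) = 0.01152

z* = 2.326
Margin = z* · SE = 2.326 · 0.01152 = 0.0268

CI: 0.895 ± 0.0268 = (0.868, 0.922)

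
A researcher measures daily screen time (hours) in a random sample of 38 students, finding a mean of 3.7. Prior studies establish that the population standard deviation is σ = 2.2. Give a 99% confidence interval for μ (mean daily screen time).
(2.78, 4.62)

z-interval (σ known):
z* = 2.576 for 99% confidence

Margin of error = z* · σ/√n = 2.576 · 2.2/√38 = 0.92

CI: (3.7 - 0.92, 3.7 + 0.92) = (2.78, 4.62)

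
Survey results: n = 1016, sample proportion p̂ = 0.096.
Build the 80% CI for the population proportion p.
(0.084, 0.108)

Proportion CI:
SE = √(p̂(1-p̂)/n) = √(0.096 · 0.904 / 1016) = 0.00924

z* = 1.282
Margin = z* · SE = 1.282 · 0.00924 = 0.0118

CI: 0.096 ± 0.0118 = (0.084, 0.108)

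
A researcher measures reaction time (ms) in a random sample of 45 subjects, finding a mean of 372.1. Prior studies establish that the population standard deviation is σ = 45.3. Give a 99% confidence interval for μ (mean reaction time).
(354.70, 389.50)

z-interval (σ known):
z* = 2.576 for 99% confidence

Margin of error = z* · σ/√n = 2.576 · 45.3/√45 = 17.40

CI: (372.1 - 17.40, 372.1 + 17.40) = (354.70, 389.50)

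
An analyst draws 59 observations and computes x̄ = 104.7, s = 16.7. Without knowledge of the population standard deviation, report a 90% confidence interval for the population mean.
(101.06, 108.34)

t-interval (σ unknown):
df = n - 1 = 58
t* = 1.672 for 90% confidence

Margin of error = t* · s/√n = 1.672 · 16.7/√59 = 3.64

CI: (101.06, 108.34)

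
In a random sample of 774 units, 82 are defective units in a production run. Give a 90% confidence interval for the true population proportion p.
(0.088, 0.124)

Proportion CI:
p̂ = 82/774 = 0.10594
SE = √(p̂(1-p̂)/n) = √(0.10594 · 0.89406 / 774) = 0.01106

z* = 1.645
Margin = z* · SE = 1.645 · 0.01106 = 0.0182

CI: 0.10594 ± 0.0182 = (0.088, 0.124)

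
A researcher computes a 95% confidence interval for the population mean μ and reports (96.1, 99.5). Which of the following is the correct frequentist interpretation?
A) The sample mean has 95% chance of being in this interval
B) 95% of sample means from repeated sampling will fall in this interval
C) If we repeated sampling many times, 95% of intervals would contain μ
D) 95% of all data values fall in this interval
C

A) Wrong — x̄ is observed and sits in the interval by construction.
B) Wrong — coverage applies to intervals containing μ, not to future x̄ values.
C) Correct — this is the frequentist long-run coverage interpretation.
D) Wrong — a CI is about the parameter μ, not individual data values.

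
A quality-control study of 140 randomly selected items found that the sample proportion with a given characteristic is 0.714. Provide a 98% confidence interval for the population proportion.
(0.625, 0.803)

Proportion CI:
SE = √(p̂(1-p̂)/n) = √(0.714 · 0.286 / 140) = 0.03819

z* = 2.326
Margin = z* · SE = 2.326 · 0.03819 = 0.0888

CI: 0.714 ± 0.0888 = (0.625, 0.803)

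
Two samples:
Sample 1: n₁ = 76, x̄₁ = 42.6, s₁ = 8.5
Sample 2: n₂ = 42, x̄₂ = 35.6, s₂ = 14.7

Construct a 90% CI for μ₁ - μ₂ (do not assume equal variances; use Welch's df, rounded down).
(2.87, 11.13)

Difference: x̄₁ - x̄₂ = 7.00
SE = √(s₁²/n₁ + s₂²/n₂) = √(8.5²/76 + 14.7²/42) = 2.4689
df = 56.50 → 56 (Welch–Satterthwaite, rounded down)
t* = 1.673

CI: 7.00 ± 1.673 · 2.4689 = 7.00 ± 4.13 = (2.87, 11.13)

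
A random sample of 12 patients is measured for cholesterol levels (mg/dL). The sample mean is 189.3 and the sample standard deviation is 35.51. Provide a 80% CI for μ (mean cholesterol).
(175.33, 203.27)

t-interval (σ unknown):
df = n - 1 = 11
t* = 1.363 for 80% confidence

Margin of error = t* · s/√n = 1.363 · 35.51/√12 = 13.97

CI: (175.33, 203.27)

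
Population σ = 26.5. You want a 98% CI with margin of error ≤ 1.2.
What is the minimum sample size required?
n ≥ 2639

For margin E ≤ 1.2:
n ≥ (z* · σ / E)²
n ≥ (2.326 · 26.5 / 1.2)²
n ≥ 2638.45

Minimum n = 2639 (rounding up)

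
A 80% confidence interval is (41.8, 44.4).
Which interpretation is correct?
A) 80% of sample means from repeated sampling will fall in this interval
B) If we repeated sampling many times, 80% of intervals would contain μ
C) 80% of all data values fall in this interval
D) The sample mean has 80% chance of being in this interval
B

A) Wrong — coverage applies to intervals containing μ, not to future x̄ values.
B) Correct — this is the frequentist long-run coverage interpretation.
C) Wrong — a CI is about the parameter μ, not individual data values.
D) Wrong — x̄ is observed and sits in the interval by construction.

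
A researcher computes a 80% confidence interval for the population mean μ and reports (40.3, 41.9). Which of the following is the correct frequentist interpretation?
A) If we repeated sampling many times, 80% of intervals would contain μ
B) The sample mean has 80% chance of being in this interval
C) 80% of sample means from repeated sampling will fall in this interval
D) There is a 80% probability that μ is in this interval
A

A) Correct — this is the frequentist long-run coverage interpretation.
B) Wrong — x̄ is observed and sits in the interval by construction.
C) Wrong — coverage applies to intervals containing μ, not to future x̄ values.
D) Wrong — μ is fixed; the randomness lives in the interval, not in μ.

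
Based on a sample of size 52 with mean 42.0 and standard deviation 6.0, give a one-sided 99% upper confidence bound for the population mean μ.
μ ≤ 44.00

Upper bound (one-sided):
t* = 2.402 (one-sided for 99%)
Upper bound = x̄ + t* · s/√n = 42.0 + 2.402 · 6.0/√52 = 44.00

We are 99% confident that μ ≤ 44.00.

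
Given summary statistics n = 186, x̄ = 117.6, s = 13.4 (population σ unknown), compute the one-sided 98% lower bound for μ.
μ ≥ 115.57

Lower bound (one-sided):
t* = 2.068 (one-sided for 98%)
Lower bound = x̄ - t* · s/√n = 117.6 - 2.068 · 13.4/√186 = 115.57

We are 98% confident that μ ≥ 115.57.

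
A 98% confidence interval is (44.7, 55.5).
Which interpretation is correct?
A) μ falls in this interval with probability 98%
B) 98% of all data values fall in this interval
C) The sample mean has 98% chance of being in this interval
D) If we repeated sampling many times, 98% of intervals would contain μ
D

A) Wrong — μ is fixed; the randomness lives in the interval, not in μ.
B) Wrong — a CI is about the parameter μ, not individual data values.
C) Wrong — x̄ is observed and sits in the interval by construction.
D) Correct — this is the frequentist long-run coverage interpretation.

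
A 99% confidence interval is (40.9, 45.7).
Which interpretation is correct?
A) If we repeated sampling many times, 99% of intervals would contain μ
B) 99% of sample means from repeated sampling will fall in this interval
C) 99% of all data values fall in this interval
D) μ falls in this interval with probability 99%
A

A) Correct — this is the frequentist long-run coverage interpretation.
B) Wrong — coverage applies to intervals containing μ, not to future x̄ values.
C) Wrong — a CI is about the parameter μ, not individual data values.
D) Wrong — μ is fixed; the randomness lives in the interval, not in μ.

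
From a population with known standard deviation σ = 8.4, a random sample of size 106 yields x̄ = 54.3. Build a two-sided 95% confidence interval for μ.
(52.70, 55.90)

z-interval (σ known):
z* = 1.960 for 95% confidence

Margin of error = z* · σ/√n = 1.960 · 8.4/√106 = 1.60

CI: (54.3 - 1.60, 54.3 + 1.60) = (52.70, 55.90)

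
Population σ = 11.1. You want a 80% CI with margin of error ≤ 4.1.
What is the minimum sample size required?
n ≥ 13

For margin E ≤ 4.1:
n ≥ (z* · σ / E)²
n ≥ (1.282 · 11.1 / 4.1)²
n ≥ 12.05

Minimum n = 13 (rounding up)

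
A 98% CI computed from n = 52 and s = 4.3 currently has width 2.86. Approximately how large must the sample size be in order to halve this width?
n ≈ 208

CI width ∝ 1/√n
To reduce width by factor 2, need √n to grow by 2 → need 2² = 4 times as many samples.

Current: n = 52, width = 2.86
New: n = 208, width ≈ 1.40

Width reduced by factor of 2.86/1.40 = 2.04.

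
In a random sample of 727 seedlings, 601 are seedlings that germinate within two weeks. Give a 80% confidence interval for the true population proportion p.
(0.809, 0.845)

Proportion CI:
p̂ = 601/727 = 0.82669
SE = √(p̂(1-p̂)/n) = √(0.82669 · 0.17331 / 727) = 0.01404

z* = 1.282
Margin = z* · SE = 1.282 · 0.01404 = 0.0180

CI: 0.82669 ± 0.0180 = (0.809, 0.845)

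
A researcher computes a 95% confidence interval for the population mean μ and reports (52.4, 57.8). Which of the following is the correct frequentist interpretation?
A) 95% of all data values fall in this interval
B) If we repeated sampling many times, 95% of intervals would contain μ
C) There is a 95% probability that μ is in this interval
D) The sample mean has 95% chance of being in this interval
B

A) Wrong — a CI is about the parameter μ, not individual data values.
B) Correct — this is the frequentist long-run coverage interpretation.
C) Wrong — μ is fixed; the randomness lives in the interval, not in μ.
D) Wrong — x̄ is observed and sits in the interval by construction.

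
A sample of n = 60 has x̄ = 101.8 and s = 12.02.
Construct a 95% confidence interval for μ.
(98.69, 104.91)

t-interval (σ unknown):
df = n - 1 = 59
t* = 2.001 for 95% confidence

Margin of error = t* · s/√n = 2.001 · 12.02/√60 = 3.11

CI: (98.69, 104.91)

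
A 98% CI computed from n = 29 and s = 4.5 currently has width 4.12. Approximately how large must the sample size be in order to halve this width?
n ≈ 116

CI width ∝ 1/√n
To reduce width by factor 2, need √n to grow by 2 → need 2² = 4 times as many samples.

Current: n = 29, width = 4.12
New: n = 116, width ≈ 1.97

Width reduced by factor of 4.12/1.97 = 2.09.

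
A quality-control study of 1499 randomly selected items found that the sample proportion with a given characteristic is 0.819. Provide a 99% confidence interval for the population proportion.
(0.793, 0.845)

Proportion CI:
SE = √(p̂(1-p̂)/n) = √(0.819 · 0.181 / 1499) = 0.00994

z* = 2.576
Margin = z* · SE = 2.576 · 0.00994 = 0.0256

CI: 0.819 ± 0.0256 = (0.793, 0.845)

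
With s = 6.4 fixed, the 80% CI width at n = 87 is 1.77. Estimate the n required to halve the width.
n ≈ 348

CI width ∝ 1/√n
To reduce width by factor 2, need √n to grow by 2 → need 2² = 4 times as many samples.

Current: n = 87, width = 1.77
New: n = 348, width ≈ 0.88

Width reduced by factor of 1.77/0.88 = 2.01.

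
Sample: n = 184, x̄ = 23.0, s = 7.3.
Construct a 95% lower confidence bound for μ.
μ ≥ 22.11

Lower bound (one-sided):
t* = 1.653 (one-sided for 95%)
Lower bound = x̄ - t* · s/√n = 23.0 - 1.653 · 7.3/√184 = 22.11

We are 95% confident that μ ≥ 22.11.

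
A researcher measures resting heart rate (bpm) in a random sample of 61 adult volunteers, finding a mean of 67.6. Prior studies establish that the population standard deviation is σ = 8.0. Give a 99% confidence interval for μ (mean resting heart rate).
(64.96, 70.24)

z-interval (σ known):
z* = 2.576 for 99% confidence

Margin of error = z* · σ/√n = 2.576 · 8.0/√61 = 2.64

CI: (67.6 - 2.64, 67.6 + 2.64) = (64.96, 70.24)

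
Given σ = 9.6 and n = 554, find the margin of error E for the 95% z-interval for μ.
Margin of error = 0.80

Margin of error = z* · σ/√n
= 1.960 · 9.6/√554
= 1.960 · 9.6/23.5372
= 0.80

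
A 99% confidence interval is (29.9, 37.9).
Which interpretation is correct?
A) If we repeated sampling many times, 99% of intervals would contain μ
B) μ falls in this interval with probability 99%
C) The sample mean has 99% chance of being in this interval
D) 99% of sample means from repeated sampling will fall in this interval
A

A) Correct — this is the frequentist long-run coverage interpretation.
B) Wrong — μ is fixed; the randomness lives in the interval, not in μ.
C) Wrong — x̄ is observed and sits in the interval by construction.
D) Wrong — coverage applies to intervals containing μ, not to future x̄ values.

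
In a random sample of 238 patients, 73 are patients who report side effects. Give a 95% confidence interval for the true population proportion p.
(0.248, 0.365)

Proportion CI:
p̂ = 73/238 = 0.30672
SE = √(p̂(1-p̂)/n) = √(0.30672 · 0.69328 / 238) = 0.02989

z* = 1.960
Margin = z* · SE = 1.960 · 0.02989 = 0.0586

CI: 0.30672 ± 0.0586 = (0.248, 0.365)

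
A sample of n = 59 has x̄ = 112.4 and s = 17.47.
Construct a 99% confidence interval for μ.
(106.34, 118.46)

t-interval (σ unknown):
df = n - 1 = 58
t* = 2.663 for 99% confidence

Margin of error = t* · s/√n = 2.663 · 17.47/√59 = 6.06

CI: (106.34, 118.46)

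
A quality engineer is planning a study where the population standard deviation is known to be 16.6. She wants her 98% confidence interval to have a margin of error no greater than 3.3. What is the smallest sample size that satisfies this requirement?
n ≥ 137

For margin E ≤ 3.3:
n ≥ (z* · σ / E)²
n ≥ (2.326 · 16.6 / 3.3)²
n ≥ 136.90

Minimum n = 137 (rounding up)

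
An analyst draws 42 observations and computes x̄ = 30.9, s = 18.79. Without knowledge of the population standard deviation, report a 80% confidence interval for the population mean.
(27.12, 34.68)

t-interval (σ unknown):
df = n - 1 = 41
t* = 1.303 for 80% confidence

Margin of error = t* · s/√n = 1.303 · 18.79/√42 = 3.78

CI: (27.12, 34.68)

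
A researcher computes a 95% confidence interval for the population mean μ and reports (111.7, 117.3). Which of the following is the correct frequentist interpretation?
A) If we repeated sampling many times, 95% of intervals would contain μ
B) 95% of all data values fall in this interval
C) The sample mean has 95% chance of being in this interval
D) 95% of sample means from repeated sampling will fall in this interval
A

A) Correct — this is the frequentist long-run coverage interpretation.
B) Wrong — a CI is about the parameter μ, not individual data values.
C) Wrong — x̄ is observed and sits in the interval by construction.
D) Wrong — coverage applies to intervals containing μ, not to future x̄ values.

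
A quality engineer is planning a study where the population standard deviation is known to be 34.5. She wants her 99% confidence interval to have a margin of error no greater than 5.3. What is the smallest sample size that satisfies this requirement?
n ≥ 282

For margin E ≤ 5.3:
n ≥ (z* · σ / E)²
n ≥ (2.576 · 34.5 / 5.3)²
n ≥ 281.18

Minimum n = 282 (rounding up)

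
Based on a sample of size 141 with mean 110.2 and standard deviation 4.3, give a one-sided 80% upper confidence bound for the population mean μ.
μ ≤ 110.51

Upper bound (one-sided):
t* = 0.844 (one-sided for 80%)
Upper bound = x̄ + t* · s/√n = 110.2 + 0.844 · 4.3/√141 = 110.51

We are 80% confident that μ ≤ 110.51.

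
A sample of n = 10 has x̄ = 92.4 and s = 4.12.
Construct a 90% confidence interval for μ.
(90.01, 94.79)

t-interval (σ unknown):
df = n - 1 = 9
t* = 1.833 for 90% confidence

Margin of error = t* · s/√n = 1.833 · 4.12/√10 = 2.39

CI: (90.01, 94.79)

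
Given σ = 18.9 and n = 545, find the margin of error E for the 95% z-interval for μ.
Margin of error = 1.59

Margin of error = z* · σ/√n
= 1.960 · 18.9/√545
= 1.960 · 18.9/23.3452
= 1.59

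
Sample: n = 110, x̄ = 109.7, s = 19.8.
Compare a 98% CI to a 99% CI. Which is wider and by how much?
99% CI is wider by 0.99

df = 109
98% CI: t* = 2.361, (105.24, 114.16), width = 2 · t* · s/√n = 8.91
99% CI: t* = 2.622, (104.75, 114.65), width = 2 · t* · s/√n = 9.90

The 99% CI is wider by 9.90 - 8.91 = 0.99.
Higher confidence requires a wider interval.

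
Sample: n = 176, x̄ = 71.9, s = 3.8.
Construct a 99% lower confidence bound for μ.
μ ≥ 71.23

Lower bound (one-sided):
t* = 2.348 (one-sided for 99%)
Lower bound = x̄ - t* · s/√n = 71.9 - 2.348 · 3.8/√176 = 71.23

We are 99% confident that μ ≥ 71.23.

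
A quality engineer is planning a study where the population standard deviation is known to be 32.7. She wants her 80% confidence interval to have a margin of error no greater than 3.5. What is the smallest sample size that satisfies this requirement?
n ≥ 144

For margin E ≤ 3.5:
n ≥ (z* · σ / E)²
n ≥ (1.282 · 32.7 / 3.5)²
n ≥ 143.46

Minimum n = 144 (rounding up)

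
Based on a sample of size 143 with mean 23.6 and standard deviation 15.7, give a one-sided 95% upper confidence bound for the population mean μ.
μ ≤ 25.77

Upper bound (one-sided):
t* = 1.656 (one-sided for 95%)
Upper bound = x̄ + t* · s/√n = 23.6 + 1.656 · 15.7/√143 = 25.77

We are 95% confident that μ ≤ 25.77.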